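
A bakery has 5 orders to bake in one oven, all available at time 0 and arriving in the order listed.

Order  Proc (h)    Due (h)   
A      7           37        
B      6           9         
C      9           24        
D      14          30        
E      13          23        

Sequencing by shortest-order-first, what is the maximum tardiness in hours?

SPT (increasing processing time): B A C E D.
B: 0→6, due 9, tardiness 0
A: 6→13, due 37, tardiness 0
C: 13→22, due 24, tardiness 0
E: 22→35, due 23, tardiness 12
D: 35→49, due 30, tardiness 19
Maximum = 19.

19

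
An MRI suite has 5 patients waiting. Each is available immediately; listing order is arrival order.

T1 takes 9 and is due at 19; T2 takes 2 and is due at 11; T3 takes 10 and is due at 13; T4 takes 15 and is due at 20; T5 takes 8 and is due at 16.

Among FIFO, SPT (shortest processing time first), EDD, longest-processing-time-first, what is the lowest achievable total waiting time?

60

FIFO (arrival order): T1 T2 T3 T4 T5.
T1: waits 0, runs 0→9
T2: waits 9, runs 9→11
T3: waits 11, runs 11→21
T4: waits 21, runs 21→36
T5: waits 36, runs 36→44
Sum = 0+9+11+21+36 = 77.
SPT (increasing processing time): T2 T5 T1 T3 T4.
T2: waits 0, runs 0→2
T5: waits 2, runs 2→10
T1: waits 10, runs 10→19
T3: waits 19, runs 19→29
T4: waits 29, runs 29→44
Sum = 0+2+10+19+29 = 60.
EDD (increasing due date): T2 T3 T5 T1 T4.
T2: waits 0, runs 0→2
T3: waits 2, runs 2→12
T5: waits 12, runs 12→20
T1: waits 20, runs 20→29
T4: waits 29, runs 29→44
Sum = 0+2+12+20+29 = 63.
LPT (decreasing processing time): T4 T3 T1 T5 T2.
T4: waits 0, runs 0→15
T3: waits 15, runs 15→25
T1: waits 25, runs 25→34
T5: waits 34, runs 34→42
T2: waits 42, runs 42→44
Sum = 0+15+25+34+42 = 116.
FIFO 77, SPT 60, EDD 63, LPT 116 → minimum 60.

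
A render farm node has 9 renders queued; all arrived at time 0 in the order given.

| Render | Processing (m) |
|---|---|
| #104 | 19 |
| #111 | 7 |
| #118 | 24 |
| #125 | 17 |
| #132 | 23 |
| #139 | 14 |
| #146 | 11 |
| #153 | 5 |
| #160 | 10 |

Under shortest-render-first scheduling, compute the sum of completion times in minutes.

SPT (increasing processing time): #153 #111 #160 #146 #139 #125 #104 #132 #118.
#153: 0→5
#111: 5→12
#160: 12→22
#146: 22→33
#139: 33→47
#125: 47→64
#104: 64→83
#132: 83→106
#118: 106→130
Sum = 5+12+22+33+47+64+83+106+130 = 502.

502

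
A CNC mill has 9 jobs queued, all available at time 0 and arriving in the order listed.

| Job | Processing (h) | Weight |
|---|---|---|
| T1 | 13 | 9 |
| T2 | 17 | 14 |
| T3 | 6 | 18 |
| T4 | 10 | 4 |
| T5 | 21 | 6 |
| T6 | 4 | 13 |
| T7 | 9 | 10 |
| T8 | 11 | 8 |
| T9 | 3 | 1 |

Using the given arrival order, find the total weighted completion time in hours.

FIFO (arrival order): T1 T2 T3 T4 T5 T6 T7 T8 T9.
T1: finishes 13, weight 9, w·C = 117
T2: finishes 30, weight 14, w·C = 420
T3: finishes 36, weight 18, w·C = 648
T4: finishes 46, weight 4, w·C = 184
T5: finishes 67, weight 6, w·C = 402
T6: finishes 71, weight 13, w·C = 923
T7: finishes 80, weight 10, w·C = 800
T8: finishes 91, weight 8, w·C = 728
T9: finishes 94, weight 1, w·C = 94
Sum = 117+420+648+184+402+923+800+728+94 = 4316.

4316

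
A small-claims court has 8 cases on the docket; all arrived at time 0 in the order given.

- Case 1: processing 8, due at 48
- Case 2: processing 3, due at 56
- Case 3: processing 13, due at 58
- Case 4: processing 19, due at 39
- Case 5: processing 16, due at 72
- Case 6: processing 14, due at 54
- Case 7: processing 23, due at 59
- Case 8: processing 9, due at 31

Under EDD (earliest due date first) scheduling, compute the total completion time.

EDD (increasing due date): Case 8 Case 4 Case 1 Case 6 Case 2 Case 3 Case 7 Case 5.
Case 8: 0→9
Case 4: 9→28
Case 1: 28→36
Case 6: 36→50
Case 2: 50→53
Case 3: 53→66
Case 7: 66→89
Case 5: 89→105
Sum = 9+28+36+50+53+66+89+105 = 436.

436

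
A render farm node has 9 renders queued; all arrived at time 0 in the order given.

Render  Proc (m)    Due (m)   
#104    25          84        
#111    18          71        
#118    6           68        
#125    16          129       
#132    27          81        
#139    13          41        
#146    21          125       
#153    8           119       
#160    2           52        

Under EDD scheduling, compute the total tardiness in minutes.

14

EDD (increasing due date): #139 #160 #118 #111 #132 #104 #153 #146 #125.
#139: 0→13, due 41, tardiness 0
#160: 13→15, due 52, tardiness 0
#118: 15→21, due 68, tardiness 0
#111: 21→39, due 71, tardiness 0
#132: 39→66, due 81, tardiness 0
#104: 66→91, due 84, tardiness 7
#153: 91→99, due 119, tardiness 0
#146: 99→120, due 125, tardiness 0
#125: 120→136, due 129, tardiness 7
Sum = 0+0+0+0+0+7+0+0+7 = 14.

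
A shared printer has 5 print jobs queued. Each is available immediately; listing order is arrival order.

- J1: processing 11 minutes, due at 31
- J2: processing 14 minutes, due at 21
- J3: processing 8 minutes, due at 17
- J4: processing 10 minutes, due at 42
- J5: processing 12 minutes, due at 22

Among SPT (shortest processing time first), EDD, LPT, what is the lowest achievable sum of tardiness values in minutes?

40

SPT (increasing processing time): J3 J4 J1 J5 J2.
J3: 0→8, due 17, tardiness 0
J4: 8→18, due 42, tardiness 0
J1: 18→29, due 31, tardiness 0
J5: 29→41, due 22, tardiness 19
J2: 41→55, due 21, tardiness 34
Sum = 0+0+0+19+34 = 53.
EDD (increasing due date): J3 J2 J5 J1 J4.
J3: 0→8, due 17, tardiness 0
J2: 8→22, due 21, tardiness 1
J5: 22→34, due 22, tardiness 12
J1: 34→45, due 31, tardiness 14
J4: 45→55, due 42, tardiness 13
Sum = 0+1+12+14+13 = 40.
LPT (decreasing processing time): J2 J5 J1 J4 J3.
J2: 0→14, due 21, tardiness 0
J5: 14→26, due 22, tardiness 4
J1: 26→37, due 31, tardiness 6
J4: 37→47, due 42, tardiness 5
J3: 47→55, due 17, tardiness 38
Sum = 0+4+6+5+38 = 53.
SPT 53, EDD 40, LPT 53 → minimum 40.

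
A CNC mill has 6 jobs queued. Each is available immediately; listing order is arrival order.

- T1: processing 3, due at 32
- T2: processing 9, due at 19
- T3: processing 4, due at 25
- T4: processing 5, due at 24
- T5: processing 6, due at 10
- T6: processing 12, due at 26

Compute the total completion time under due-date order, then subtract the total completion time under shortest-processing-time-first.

34

EDD (increasing due date): T5 T2 T4 T3 T6 T1.
T5: 0→6
T2: 6→15
T4: 15→20
T3: 20→24
T6: 24→36
T1: 36→39
Sum = 6+15+20+24+36+39 = 140.
SPT (increasing processing time): T1 T3 T4 T5 T2 T6.
T1: 0→3
T3: 3→7
T4: 7→12
T5: 12→18
T2: 18→27
T6: 27→39
Sum = 3+7+12+18+27+39 = 106.
Difference = 140 − 106 = 34.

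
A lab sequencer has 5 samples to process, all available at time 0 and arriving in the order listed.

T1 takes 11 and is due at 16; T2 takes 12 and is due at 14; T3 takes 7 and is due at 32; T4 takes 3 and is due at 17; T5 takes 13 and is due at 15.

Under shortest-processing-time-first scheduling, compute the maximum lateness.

SPT (increasing processing time): T4 T3 T1 T2 T5.
T4: 0→3, due 17, lateness -14
T3: 3→10, due 32, lateness -22
T1: 10→21, due 16, lateness 5
T2: 21→33, due 14, lateness 19
T5: 33→46, due 15, lateness 31
Maximum = 31.

31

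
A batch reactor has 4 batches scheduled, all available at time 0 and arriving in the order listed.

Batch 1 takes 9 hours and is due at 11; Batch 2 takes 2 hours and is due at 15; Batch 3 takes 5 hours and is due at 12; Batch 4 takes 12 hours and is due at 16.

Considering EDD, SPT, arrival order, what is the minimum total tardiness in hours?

15

EDD (increasing due date): Batch 1 Batch 3 Batch 2 Batch 4.
Batch 1: 0→9, due 11, tardiness 0
Batch 3: 9→14, due 12, tardiness 2
Batch 2: 14→16, due 15, tardiness 1
Batch 4: 16→28, due 16, tardiness 12
Sum = 0+2+1+12 = 15.
SPT (increasing processing time): Batch 2 Batch 3 Batch 1 Batch 4.
Batch 2: 0→2, due 15, tardiness 0
Batch 3: 2→7, due 12, tardiness 0
Batch 1: 7→16, due 11, tardiness 5
Batch 4: 16→28, due 16, tardiness 12
Sum = 0+0+5+12 = 17.
FIFO (arrival order): Batch 1 Batch 2 Batch 3 Batch 4.
Batch 1: 0→9, due 11, tardiness 0
Batch 2: 9→11, due 15, tardiness 0
Batch 3: 11→16, due 12, tardiness 4
Batch 4: 16→28, due 16, tardiness 12
Sum = 0+0+4+12 = 16.
EDD 15, SPT 17, FIFO 16 → minimum 15.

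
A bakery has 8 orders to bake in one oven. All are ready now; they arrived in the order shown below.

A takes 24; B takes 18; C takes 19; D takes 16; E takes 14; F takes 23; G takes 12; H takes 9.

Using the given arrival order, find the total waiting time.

535

FIFO (arrival order): A B C D E F G H.
A: waits 0, runs 0→24
B: waits 24, runs 24→42
C: waits 42, runs 42→61
D: waits 61, runs 61→77
E: waits 77, runs 77→91
F: waits 91, runs 91→114
G: waits 114, runs 114→126
H: waits 126, runs 126→135
Sum = 0+24+42+61+77+91+114+126 = 535.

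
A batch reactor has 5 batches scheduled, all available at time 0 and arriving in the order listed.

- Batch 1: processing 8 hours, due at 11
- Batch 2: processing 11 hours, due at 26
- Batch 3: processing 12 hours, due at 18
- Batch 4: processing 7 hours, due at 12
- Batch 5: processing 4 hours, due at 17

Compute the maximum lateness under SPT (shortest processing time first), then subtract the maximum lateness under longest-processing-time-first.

SPT (increasing processing time): Batch 5 Batch 4 Batch 1 Batch 2 Batch 3.
Batch 5: 0→4, due 17, lateness -13
Batch 4: 4→11, due 12, lateness -1
Batch 1: 11→19, due 11, lateness 8
Batch 2: 19→30, due 26, lateness 4
Batch 3: 30→42, due 18, lateness 24
Maximum = 24.
LPT (decreasing processing time): Batch 3 Batch 2 Batch 1 Batch 4 Batch 5.
Batch 3: 0→12, due 18, lateness -6
Batch 2: 12→23, due 26, lateness -3
Batch 1: 23→31, due 11, lateness 20
Batch 4: 31→38, due 12, lateness 26
Batch 5: 38→42, due 17, lateness 25
Maximum = 26.
Difference = 24 − 26 = -2.

-2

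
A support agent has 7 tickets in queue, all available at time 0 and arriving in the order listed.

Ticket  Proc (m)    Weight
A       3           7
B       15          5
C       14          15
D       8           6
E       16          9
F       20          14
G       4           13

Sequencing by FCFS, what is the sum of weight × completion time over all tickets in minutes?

FIFO (arrival order): A B C D E F G.
A: finishes 3, weight 7, w·C = 21
B: finishes 18, weight 5, w·C = 90
C: finishes 32, weight 15, w·C = 480
D: finishes 40, weight 6, w·C = 240
E: finishes 56, weight 9, w·C = 504
F: finishes 76, weight 14, w·C = 1064
G: finishes 80, weight 13, w·C = 1040
Sum = 21+90+480+240+504+1064+1040 = 3439.

3439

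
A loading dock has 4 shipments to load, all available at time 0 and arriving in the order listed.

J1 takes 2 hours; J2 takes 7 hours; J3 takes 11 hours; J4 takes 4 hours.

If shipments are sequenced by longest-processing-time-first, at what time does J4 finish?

22

LPT (decreasing processing time): J3 J2 J4 J1.
J3: 0→11
J2: 11→18
J4: 18→22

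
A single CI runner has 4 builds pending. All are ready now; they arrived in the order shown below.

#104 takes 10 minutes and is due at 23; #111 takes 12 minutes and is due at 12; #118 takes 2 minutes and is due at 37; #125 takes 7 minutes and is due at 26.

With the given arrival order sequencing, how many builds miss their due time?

FIFO (arrival order): #104 #111 #118 #125.
#104: 0→10, due 23, tardiness 0
#111: 10→22, due 12, tardiness 10
#118: 22→24, due 37, tardiness 0
#125: 24→31, due 26, tardiness 5
Late builds: 2.

2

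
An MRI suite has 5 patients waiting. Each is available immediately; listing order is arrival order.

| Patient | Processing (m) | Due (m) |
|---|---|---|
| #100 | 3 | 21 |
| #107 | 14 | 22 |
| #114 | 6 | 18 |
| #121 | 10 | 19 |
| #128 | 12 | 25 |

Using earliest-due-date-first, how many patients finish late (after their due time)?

2

EDD (increasing due date): #114 #121 #100 #107 #128.
#114: 0→6, due 18, tardiness 0
#121: 6→16, due 19, tardiness 0
#100: 16→19, due 21, tardiness 0
#107: 19→33, due 22, tardiness 11
#128: 33→45, due 25, tardiness 20
Late patients: 2.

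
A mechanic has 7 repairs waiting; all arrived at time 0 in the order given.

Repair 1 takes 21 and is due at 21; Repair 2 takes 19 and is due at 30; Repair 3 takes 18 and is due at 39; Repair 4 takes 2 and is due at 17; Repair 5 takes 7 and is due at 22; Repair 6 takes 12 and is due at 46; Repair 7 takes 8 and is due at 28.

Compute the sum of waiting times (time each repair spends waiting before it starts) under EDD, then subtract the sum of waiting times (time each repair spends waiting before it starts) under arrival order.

-100

EDD (increasing due date): Repair 4 Repair 1 Repair 5 Repair 7 Repair 2 Repair 3 Repair 6.
Repair 4: waits 0, runs 0→2
Repair 1: waits 2, runs 2→23
Repair 5: waits 23, runs 23→30
Repair 7: waits 30, runs 30→38
Repair 2: waits 38, runs 38→57
Repair 3: waits 57, runs 57→75
Repair 6: waits 75, runs 75→87
Sum = 0+2+23+30+38+57+75 = 225.
FIFO (arrival order): Repair 1 Repair 2 Repair 3 Repair 4 Repair 5 Repair 6 Repair 7.
Repair 1: waits 0, runs 0→21
Repair 2: waits 21, runs 21→40
Repair 3: waits 40, runs 40→58
Repair 4: waits 58, runs 58→60
Repair 5: waits 60, runs 60→67
Repair 6: waits 67, runs 67→79
Repair 7: waits 79, runs 79→87
Sum = 0+21+40+58+60+67+79 = 325.
Difference = 225 − 325 = -100.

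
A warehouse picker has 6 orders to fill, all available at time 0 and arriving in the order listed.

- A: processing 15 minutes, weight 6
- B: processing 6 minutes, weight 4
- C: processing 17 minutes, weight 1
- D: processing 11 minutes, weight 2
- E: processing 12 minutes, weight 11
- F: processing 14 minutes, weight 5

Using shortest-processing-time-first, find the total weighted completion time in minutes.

1015

SPT (increasing processing time): B D E F A C.
B: finishes 6, weight 4, w·C = 24
D: finishes 17, weight 2, w·C = 34
E: finishes 29, weight 11, w·C = 319
F: finishes 43, weight 5, w·C = 215
A: finishes 58, weight 6, w·C = 348
C: finishes 75, weight 1, w·C = 75
Sum = 24+34+319+215+348+75 = 1015.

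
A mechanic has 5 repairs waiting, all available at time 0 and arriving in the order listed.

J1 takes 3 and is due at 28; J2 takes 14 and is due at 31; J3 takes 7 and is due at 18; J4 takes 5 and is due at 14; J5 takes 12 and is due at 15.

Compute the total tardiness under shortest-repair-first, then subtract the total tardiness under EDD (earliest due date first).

4

SPT (increasing processing time): J1 J4 J3 J5 J2.
J1: 0→3, due 28, tardiness 0
J4: 3→8, due 14, tardiness 0
J3: 8→15, due 18, tardiness 0
J5: 15→27, due 15, tardiness 12
J2: 27→41, due 31, tardiness 10
Sum = 0+0+0+12+10 = 22.
EDD (increasing due date): J4 J5 J3 J1 J2.
J4: 0→5, due 14, tardiness 0
J5: 5→17, due 15, tardiness 2
J3: 17→24, due 18, tardiness 6
J1: 24→27, due 28, tardiness 0
J2: 27→41, due 31, tardiness 10
Sum = 0+2+6+0+10 = 18.
Difference = 22 − 18 = 4.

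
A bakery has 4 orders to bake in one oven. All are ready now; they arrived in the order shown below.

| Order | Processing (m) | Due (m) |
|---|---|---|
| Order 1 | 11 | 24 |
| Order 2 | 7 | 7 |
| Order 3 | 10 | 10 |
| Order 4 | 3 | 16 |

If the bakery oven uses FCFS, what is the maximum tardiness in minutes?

18

FIFO (arrival order): Order 1 Order 2 Order 3 Order 4.
Order 1: 0→11, due 24, tardiness 0
Order 2: 11→18, due 7, tardiness 11
Order 3: 18→28, due 10, tardiness 18
Order 4: 28→31, due 16, tardiness 15
Maximum = 18.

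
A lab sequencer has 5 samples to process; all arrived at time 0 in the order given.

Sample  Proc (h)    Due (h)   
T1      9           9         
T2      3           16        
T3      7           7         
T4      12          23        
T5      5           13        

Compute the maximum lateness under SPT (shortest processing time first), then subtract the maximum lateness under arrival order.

-8

SPT (increasing processing time): T2 T5 T3 T1 T4.
T2: 0→3, due 16, lateness -13
T5: 3→8, due 13, lateness -5
T3: 8→15, due 7, lateness 8
T1: 15→24, due 9, lateness 15
T4: 24→36, due 23, lateness 13
Maximum = 15.
FIFO (arrival order): T1 T2 T3 T4 T5.
T1: 0→9, due 9, lateness 0
T2: 9→12, due 16, lateness -4
T3: 12→19, due 7, lateness 12
T4: 19→31, due 23, lateness 8
T5: 31→36, due 13, lateness 23
Maximum = 23.
Difference = 15 − 23 = -8.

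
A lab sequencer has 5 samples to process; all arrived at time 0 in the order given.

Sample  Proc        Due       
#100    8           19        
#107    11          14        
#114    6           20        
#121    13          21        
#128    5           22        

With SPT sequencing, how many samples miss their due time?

2

SPT (increasing processing time): #128 #114 #100 #107 #121.
#128: 0→5, due 22, tardiness 0
#114: 5→11, due 20, tardiness 0
#100: 11→19, due 19, tardiness 0
#107: 19→30, due 14, tardiness 16
#121: 30→43, due 21, tardiness 22
Late samples: 2.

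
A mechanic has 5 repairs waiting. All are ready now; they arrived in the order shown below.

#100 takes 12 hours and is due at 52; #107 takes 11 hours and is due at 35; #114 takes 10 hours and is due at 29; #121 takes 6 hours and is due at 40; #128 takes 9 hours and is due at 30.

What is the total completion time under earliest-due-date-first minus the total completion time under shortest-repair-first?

13

EDD (increasing due date): #114 #128 #107 #121 #100.
#114: 0→10
#128: 10→19
#107: 19→30
#121: 30→36
#100: 36→48
Sum = 10+19+30+36+48 = 143.
SPT (increasing processing time): #121 #128 #114 #107 #100.
#121: 0→6
#128: 6→15
#114: 15→25
#107: 25→36
#100: 36→48
Sum = 6+15+25+36+48 = 130.
Difference = 143 − 130 = 13.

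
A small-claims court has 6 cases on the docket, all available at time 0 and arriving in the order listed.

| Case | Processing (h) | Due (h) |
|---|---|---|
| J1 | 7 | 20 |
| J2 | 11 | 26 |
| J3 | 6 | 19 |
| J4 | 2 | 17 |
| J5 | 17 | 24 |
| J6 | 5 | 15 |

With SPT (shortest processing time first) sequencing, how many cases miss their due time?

2

SPT (increasing processing time): J4 J6 J3 J1 J2 J5.
J4: 0→2, due 17, tardiness 0
J6: 2→7, due 15, tardiness 0
J3: 7→13, due 19, tardiness 0
J1: 13→20, due 20, tardiness 0
J2: 20→31, due 26, tardiness 5
J5: 31→48, due 24, tardiness 24
Late cases: 2.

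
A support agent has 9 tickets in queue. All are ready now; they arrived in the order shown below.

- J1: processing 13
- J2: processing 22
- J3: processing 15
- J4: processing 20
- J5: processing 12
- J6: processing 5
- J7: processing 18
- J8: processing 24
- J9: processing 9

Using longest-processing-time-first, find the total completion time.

LPT (decreasing processing time): J8 J2 J4 J7 J3 J1 J5 J9 J6.
J8: 0→24
J2: 24→46
J4: 46→66
J7: 66→84
J3: 84→99
J1: 99→112
J5: 112→124
J9: 124→133
J6: 133→138
Sum = 24+46+66+84+99+112+124+133+138 = 826.

826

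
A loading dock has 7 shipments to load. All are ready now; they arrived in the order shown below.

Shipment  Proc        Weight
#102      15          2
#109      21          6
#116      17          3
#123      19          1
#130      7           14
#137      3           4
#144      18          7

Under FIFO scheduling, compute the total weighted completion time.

FIFO (arrival order): #102 #109 #116 #123 #130 #137 #144.
#102: finishes 15, weight 2, w·C = 30
#109: finishes 36, weight 6, w·C = 216
#116: finishes 53, weight 3, w·C = 159
#123: finishes 72, weight 1, w·C = 72
#130: finishes 79, weight 14, w·C = 1106
#137: finishes 82, weight 4, w·C = 328
#144: finishes 100, weight 7, w·C = 700
Sum = 30+216+159+72+1106+328+700 = 2611.

2611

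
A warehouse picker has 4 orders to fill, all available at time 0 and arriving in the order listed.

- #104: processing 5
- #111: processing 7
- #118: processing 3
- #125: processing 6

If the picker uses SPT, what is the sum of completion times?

46

SPT (increasing processing time): #118 #104 #125 #111.
#118: 0→3
#104: 3→8
#125: 8→14
#111: 14→21
Sum = 3+8+14+21 = 46.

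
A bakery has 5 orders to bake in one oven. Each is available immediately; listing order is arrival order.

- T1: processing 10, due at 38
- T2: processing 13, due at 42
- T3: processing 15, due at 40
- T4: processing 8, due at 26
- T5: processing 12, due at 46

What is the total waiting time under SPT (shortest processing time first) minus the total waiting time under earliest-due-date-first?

SPT (increasing processing time): T4 T1 T5 T2 T3.
T4: waits 0, runs 0→8
T1: waits 8, runs 8→18
T5: waits 18, runs 18→30
T2: waits 30, runs 30→43
T3: waits 43, runs 43→58
Sum = 0+8+18+30+43 = 99.
EDD (increasing due date): T4 T1 T3 T2 T5.
T4: waits 0, runs 0→8
T1: waits 8, runs 8→18
T3: waits 18, runs 18→33
T2: waits 33, runs 33→46
T5: waits 46, runs 46→58
Sum = 0+8+18+33+46 = 105.
Difference = 99 − 105 = -6.

-6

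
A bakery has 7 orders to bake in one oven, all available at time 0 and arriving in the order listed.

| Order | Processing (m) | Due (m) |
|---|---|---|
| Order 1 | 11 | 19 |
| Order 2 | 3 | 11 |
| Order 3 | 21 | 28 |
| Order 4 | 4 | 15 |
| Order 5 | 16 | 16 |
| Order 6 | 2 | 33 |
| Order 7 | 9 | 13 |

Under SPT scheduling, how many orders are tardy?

4

SPT (increasing processing time): Order 6 Order 2 Order 4 Order 7 Order 1 Order 5 Order 3.
Order 6: 0→2, due 33, tardiness 0
Order 2: 2→5, due 11, tardiness 0
Order 4: 5→9, due 15, tardiness 0
Order 7: 9→18, due 13, tardiness 5
Order 1: 18→29, due 19, tardiness 10
Order 5: 29→45, due 16, tardiness 29
Order 3: 45→66, due 28, tardiness 38
Late orders: 4.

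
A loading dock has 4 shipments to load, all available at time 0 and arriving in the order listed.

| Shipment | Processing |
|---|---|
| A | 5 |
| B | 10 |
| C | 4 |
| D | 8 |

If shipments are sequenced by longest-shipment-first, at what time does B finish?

LPT (decreasing processing time): B D A C.
B: 0→10

10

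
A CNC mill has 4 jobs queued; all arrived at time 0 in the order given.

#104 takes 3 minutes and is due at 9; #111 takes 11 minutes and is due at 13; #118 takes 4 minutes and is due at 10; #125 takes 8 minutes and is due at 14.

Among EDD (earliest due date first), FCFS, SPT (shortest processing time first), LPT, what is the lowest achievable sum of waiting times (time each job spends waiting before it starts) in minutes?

EDD (increasing due date): #104 #118 #111 #125.
#104: waits 0, runs 0→3
#118: waits 3, runs 3→7
#111: waits 7, runs 7→18
#125: waits 18, runs 18→26
Sum = 0+3+7+18 = 28.
FIFO (arrival order): #104 #111 #118 #125.
#104: waits 0, runs 0→3
#111: waits 3, runs 3→14
#118: waits 14, runs 14→18
#125: waits 18, runs 18→26
Sum = 0+3+14+18 = 35.
SPT (increasing processing time): #104 #118 #125 #111.
#104: waits 0, runs 0→3
#118: waits 3, runs 3→7
#125: waits 7, runs 7→15
#111: waits 15, runs 15→26
Sum = 0+3+7+15 = 25.
LPT (decreasing processing time): #111 #125 #118 #104.
#111: waits 0, runs 0→11
#125: waits 11, runs 11→19
#118: waits 19, runs 19→23
#104: waits 23, runs 23→26
Sum = 0+11+19+23 = 53.
EDD 28, FIFO 35, SPT 25, LPT 53 → minimum 25.

25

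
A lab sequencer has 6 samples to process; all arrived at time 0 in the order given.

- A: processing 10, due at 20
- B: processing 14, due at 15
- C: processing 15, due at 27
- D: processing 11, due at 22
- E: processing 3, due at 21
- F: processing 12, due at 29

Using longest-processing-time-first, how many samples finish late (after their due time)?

LPT (decreasing processing time): C B F D A E.
C: 0→15, due 27, tardiness 0
B: 15→29, due 15, tardiness 14
F: 29→41, due 29, tardiness 12
D: 41→52, due 22, tardiness 30
A: 52→62, due 20, tardiness 42
E: 62→65, due 21, tardiness 44
Late samples: 5.

5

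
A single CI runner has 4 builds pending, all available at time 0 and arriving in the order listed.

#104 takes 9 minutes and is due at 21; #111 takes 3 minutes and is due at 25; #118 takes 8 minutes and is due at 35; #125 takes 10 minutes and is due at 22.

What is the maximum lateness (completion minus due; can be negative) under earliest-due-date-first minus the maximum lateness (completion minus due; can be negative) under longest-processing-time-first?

EDD (increasing due date): #104 #125 #111 #118.
#104: 0→9, due 21, lateness -12
#125: 9→19, due 22, lateness -3
#111: 19→22, due 25, lateness -3
#118: 22→30, due 35, lateness -5
Maximum = -3.
LPT (decreasing processing time): #125 #104 #118 #111.
#125: 0→10, due 22, lateness -12
#104: 10→19, due 21, lateness -2
#118: 19→27, due 35, lateness -8
#111: 27→30, due 25, lateness 5
Maximum = 5.
Difference = -3 − 5 = -8.

-8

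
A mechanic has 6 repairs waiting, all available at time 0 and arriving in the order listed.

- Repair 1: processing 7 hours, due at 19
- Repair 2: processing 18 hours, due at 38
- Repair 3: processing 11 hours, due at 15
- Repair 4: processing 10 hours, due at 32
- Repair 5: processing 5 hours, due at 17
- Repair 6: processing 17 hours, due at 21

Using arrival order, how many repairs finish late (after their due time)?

FIFO (arrival order): Repair 1 Repair 2 Repair 3 Repair 4 Repair 5 Repair 6.
Repair 1: 0→7, due 19, tardiness 0
Repair 2: 7→25, due 38, tardiness 0
Repair 3: 25→36, due 15, tardiness 21
Repair 4: 36→46, due 32, tardiness 14
Repair 5: 46→51, due 17, tardiness 34
Repair 6: 51→68, due 21, tardiness 47
Late repairs: 4.

4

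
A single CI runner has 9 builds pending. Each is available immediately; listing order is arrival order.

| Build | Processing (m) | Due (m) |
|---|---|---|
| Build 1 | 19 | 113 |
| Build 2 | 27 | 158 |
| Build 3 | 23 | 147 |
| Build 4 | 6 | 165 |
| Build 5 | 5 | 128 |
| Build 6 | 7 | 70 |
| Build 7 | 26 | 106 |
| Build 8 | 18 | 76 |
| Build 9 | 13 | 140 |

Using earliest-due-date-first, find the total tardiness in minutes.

0

EDD (increasing due date): Build 6 Build 8 Build 7 Build 1 Build 5 Build 9 Build 3 Build 2 Build 4.
Build 6: 0→7, due 70, tardiness 0
Build 8: 7→25, due 76, tardiness 0
Build 7: 25→51, due 106, tardiness 0
Build 1: 51→70, due 113, tardiness 0
Build 5: 70→75, due 128, tardiness 0
Build 9: 75→88, due 140, tardiness 0
Build 3: 88→111, due 147, tardiness 0
Build 2: 111→138, due 158, tardiness 0
Build 4: 138→144, due 165, tardiness 0
Sum = 0+0+0+0+0+0+0+0+0 = 0.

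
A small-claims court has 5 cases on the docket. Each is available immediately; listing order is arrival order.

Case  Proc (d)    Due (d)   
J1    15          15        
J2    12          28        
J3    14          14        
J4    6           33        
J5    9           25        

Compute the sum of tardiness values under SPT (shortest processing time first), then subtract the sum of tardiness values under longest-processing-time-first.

SPT (increasing processing time): J4 J5 J2 J3 J1.
J4: 0→6, due 33, tardiness 0
J5: 6→15, due 25, tardiness 0
J2: 15→27, due 28, tardiness 0
J3: 27→41, due 14, tardiness 27
J1: 41→56, due 15, tardiness 41
Sum = 0+0+0+27+41 = 68.
LPT (decreasing processing time): J1 J3 J2 J5 J4.
J1: 0→15, due 15, tardiness 0
J3: 15→29, due 14, tardiness 15
J2: 29→41, due 28, tardiness 13
J5: 41→50, due 25, tardiness 25
J4: 50→56, due 33, tardiness 23
Sum = 0+15+13+25+23 = 76.
Difference = 68 − 76 = -8.

-8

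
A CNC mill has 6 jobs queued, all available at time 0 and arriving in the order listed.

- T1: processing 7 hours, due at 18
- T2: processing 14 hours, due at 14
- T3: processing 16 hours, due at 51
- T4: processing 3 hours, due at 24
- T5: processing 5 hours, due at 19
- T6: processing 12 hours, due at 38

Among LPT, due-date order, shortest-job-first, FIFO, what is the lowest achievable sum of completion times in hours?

LPT (decreasing processing time): T3 T2 T6 T1 T5 T4.
T3: 0→16
T2: 16→30
T6: 30→42
T1: 42→49
T5: 49→54
T4: 54→57
Sum = 16+30+42+49+54+57 = 248.
EDD (increasing due date): T2 T1 T5 T4 T6 T3.
T2: 0→14
T1: 14→21
T5: 21→26
T4: 26→29
T6: 29→41
T3: 41→57
Sum = 14+21+26+29+41+57 = 188.
SPT (increasing processing time): T4 T5 T1 T6 T2 T3.
T4: 0→3
T5: 3→8
T1: 8→15
T6: 15→27
T2: 27→41
T3: 41→57
Sum = 3+8+15+27+41+57 = 151.
FIFO (arrival order): T1 T2 T3 T4 T5 T6.
T1: 0→7
T2: 7→21
T3: 21→37
T4: 37→40
T5: 40→45
T6: 45→57
Sum = 7+21+37+40+45+57 = 207.
LPT 248, EDD 188, SPT 151, FIFO 207 → minimum 151.

151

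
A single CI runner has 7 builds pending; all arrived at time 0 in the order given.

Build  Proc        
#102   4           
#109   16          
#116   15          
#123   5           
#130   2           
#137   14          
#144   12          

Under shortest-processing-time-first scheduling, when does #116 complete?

SPT (increasing processing time): #130 #102 #123 #144 #137 #116 #109.
#130: 0→2
#102: 2→6
#123: 6→11
#144: 11→23
#137: 23→37
#116: 37→52

52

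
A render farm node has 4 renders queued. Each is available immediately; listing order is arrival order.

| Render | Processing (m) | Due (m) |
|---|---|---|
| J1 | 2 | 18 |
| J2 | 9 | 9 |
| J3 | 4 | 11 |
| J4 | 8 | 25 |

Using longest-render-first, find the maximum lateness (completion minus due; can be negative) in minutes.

LPT (decreasing processing time): J2 J4 J3 J1.
J2: 0→9, due 9, lateness 0
J4: 9→17, due 25, lateness -8
J3: 17→21, due 11, lateness 10
J1: 21→23, due 18, lateness 5
Maximum = 10.

10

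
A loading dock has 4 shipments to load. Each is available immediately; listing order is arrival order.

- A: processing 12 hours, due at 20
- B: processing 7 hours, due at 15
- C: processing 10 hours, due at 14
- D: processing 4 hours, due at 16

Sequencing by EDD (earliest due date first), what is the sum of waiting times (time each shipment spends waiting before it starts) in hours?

48

EDD (increasing due date): C B D A.
C: waits 0, runs 0→10
B: waits 10, runs 10→17
D: waits 17, runs 17→21
A: waits 21, runs 21→33
Sum = 0+10+17+21 = 48.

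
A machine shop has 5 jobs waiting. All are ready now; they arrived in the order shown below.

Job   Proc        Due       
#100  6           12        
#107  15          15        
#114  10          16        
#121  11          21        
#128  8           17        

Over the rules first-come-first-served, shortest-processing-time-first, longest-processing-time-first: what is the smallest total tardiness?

FIFO (arrival order): #100 #107 #114 #121 #128.
#100: 0→6, due 12, tardiness 0
#107: 6→21, due 15, tardiness 6
#114: 21→31, due 16, tardiness 15
#121: 31→42, due 21, tardiness 21
#128: 42→50, due 17, tardiness 33
Sum = 0+6+15+21+33 = 75.
SPT (increasing processing time): #100 #128 #114 #121 #107.
#100: 0→6, due 12, tardiness 0
#128: 6→14, due 17, tardiness 0
#114: 14→24, due 16, tardiness 8
#121: 24→35, due 21, tardiness 14
#107: 35→50, due 15, tardiness 35
Sum = 0+0+8+14+35 = 57.
LPT (decreasing processing time): #107 #121 #114 #128 #100.
#107: 0→15, due 15, tardiness 0
#121: 15→26, due 21, tardiness 5
#114: 26→36, due 16, tardiness 20
#128: 36→44, due 17, tardiness 27
#100: 44→50, due 12, tardiness 38
Sum = 0+5+20+27+38 = 90.
FIFO 75, SPT 57, LPT 90 → minimum 57.

57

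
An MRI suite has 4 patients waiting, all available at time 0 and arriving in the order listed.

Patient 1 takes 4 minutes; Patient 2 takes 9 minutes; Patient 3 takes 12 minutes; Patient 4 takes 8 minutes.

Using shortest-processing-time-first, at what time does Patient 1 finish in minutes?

4

SPT (increasing processing time): Patient 1 Patient 4 Patient 2 Patient 3.
Patient 1: 0→4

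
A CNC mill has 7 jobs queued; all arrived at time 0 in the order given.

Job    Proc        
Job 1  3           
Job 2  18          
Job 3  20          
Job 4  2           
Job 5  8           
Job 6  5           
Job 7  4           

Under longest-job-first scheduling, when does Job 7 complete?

55

LPT (decreasing processing time): Job 3 Job 2 Job 5 Job 6 Job 7 Job 1 Job 4.
Job 3: 0→20
Job 2: 20→38
Job 5: 38→46
Job 6: 46→51
Job 7: 51→55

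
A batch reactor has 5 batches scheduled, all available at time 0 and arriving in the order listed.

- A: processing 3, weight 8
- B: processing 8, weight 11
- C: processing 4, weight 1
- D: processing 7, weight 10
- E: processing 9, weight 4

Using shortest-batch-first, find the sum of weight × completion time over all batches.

SPT (increasing processing time): A C D B E.
A: finishes 3, weight 8, w·C = 24
C: finishes 7, weight 1, w·C = 7
D: finishes 14, weight 10, w·C = 140
B: finishes 22, weight 11, w·C = 242
E: finishes 31, weight 4, w·C = 124
Sum = 24+7+140+242+124 = 537.

537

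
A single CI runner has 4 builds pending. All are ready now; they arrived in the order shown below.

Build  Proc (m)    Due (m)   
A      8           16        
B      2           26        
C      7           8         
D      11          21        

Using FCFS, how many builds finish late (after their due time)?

FIFO (arrival order): A B C D.
A: 0→8, due 16, tardiness 0
B: 8→10, due 26, tardiness 0
C: 10→17, due 8, tardiness 9
D: 17→28, due 21, tardiness 7
Late builds: 2.

2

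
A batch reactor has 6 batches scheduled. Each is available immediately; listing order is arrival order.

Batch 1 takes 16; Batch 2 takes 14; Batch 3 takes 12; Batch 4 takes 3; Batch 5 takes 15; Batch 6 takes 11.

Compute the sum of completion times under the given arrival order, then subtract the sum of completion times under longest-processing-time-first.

-24

FIFO (arrival order): Batch 1 Batch 2 Batch 3 Batch 4 Batch 5 Batch 6.
Batch 1: 0→16
Batch 2: 16→30
Batch 3: 30→42
Batch 4: 42→45
Batch 5: 45→60
Batch 6: 60→71
Sum = 16+30+42+45+60+71 = 264.
LPT (decreasing processing time): Batch 1 Batch 5 Batch 2 Batch 3 Batch 6 Batch 4.
Batch 1: 0→16
Batch 5: 16→31
Batch 2: 31→45
Batch 3: 45→57
Batch 6: 57→68
Batch 4: 68→71
Sum = 16+31+45+57+68+71 = 288.
Difference = 264 − 288 = -24.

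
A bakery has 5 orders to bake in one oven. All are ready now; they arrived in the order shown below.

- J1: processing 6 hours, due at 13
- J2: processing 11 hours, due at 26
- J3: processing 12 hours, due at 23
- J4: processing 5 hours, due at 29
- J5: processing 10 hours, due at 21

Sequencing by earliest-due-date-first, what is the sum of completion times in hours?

EDD (increasing due date): J1 J5 J3 J2 J4.
J1: 0→6
J5: 6→16
J3: 16→28
J2: 28→39
J4: 39→44
Sum = 6+16+28+39+44 = 133.

133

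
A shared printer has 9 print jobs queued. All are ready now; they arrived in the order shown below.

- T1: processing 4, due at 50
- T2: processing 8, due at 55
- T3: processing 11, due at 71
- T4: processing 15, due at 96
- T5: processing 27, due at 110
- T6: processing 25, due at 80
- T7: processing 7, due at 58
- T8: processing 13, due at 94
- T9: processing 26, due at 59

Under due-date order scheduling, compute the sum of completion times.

556

EDD (increasing due date): T1 T2 T7 T9 T3 T6 T8 T4 T5.
T1: 0→4
T2: 4→12
T7: 12→19
T9: 19→45
T3: 45→56
T6: 56→81
T8: 81→94
T4: 94→109
T5: 109→136
Sum = 4+12+19+45+56+81+94+109+136 = 556.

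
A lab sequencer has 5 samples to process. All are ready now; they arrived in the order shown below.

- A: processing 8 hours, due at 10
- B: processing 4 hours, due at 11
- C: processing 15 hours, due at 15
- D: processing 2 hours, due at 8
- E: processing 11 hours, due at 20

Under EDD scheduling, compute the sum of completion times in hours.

95

EDD (increasing due date): D A B C E.
D: 0→2
A: 2→10
B: 10→14
C: 14→29
E: 29→40
Sum = 2+10+14+29+40 = 95.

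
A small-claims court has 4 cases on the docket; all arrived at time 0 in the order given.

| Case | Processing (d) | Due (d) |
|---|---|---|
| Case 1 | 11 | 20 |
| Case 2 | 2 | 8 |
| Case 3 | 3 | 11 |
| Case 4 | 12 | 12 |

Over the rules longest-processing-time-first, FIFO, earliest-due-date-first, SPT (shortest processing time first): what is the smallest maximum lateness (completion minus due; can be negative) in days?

8

LPT (decreasing processing time): Case 4 Case 1 Case 3 Case 2.
Case 4: 0→12, due 12, lateness 0
Case 1: 12→23, due 20, lateness 3
Case 3: 23→26, due 11, lateness 15
Case 2: 26→28, due 8, lateness 20
Maximum = 20.
FIFO (arrival order): Case 1 Case 2 Case 3 Case 4.
Case 1: 0→11, due 20, lateness -9
Case 2: 11→13, due 8, lateness 5
Case 3: 13→16, due 11, lateness 5
Case 4: 16→28, due 12, lateness 16
Maximum = 16.
EDD (increasing due date): Case 2 Case 3 Case 4 Case 1.
Case 2: 0→2, due 8, lateness -6
Case 3: 2→5, due 11, lateness -6
Case 4: 5→17, due 12, lateness 5
Case 1: 17→28, due 20, lateness 8
Maximum = 8.
SPT (increasing processing time): Case 2 Case 3 Case 1 Case 4.
Case 2: 0→2, due 8, lateness -6
Case 3: 2→5, due 11, lateness -6
Case 1: 5→16, due 20, lateness -4
Case 4: 16→28, due 12, lateness 16
Maximum = 16.
LPT 20, FIFO 16, EDD 8, SPT 16 → minimum 8.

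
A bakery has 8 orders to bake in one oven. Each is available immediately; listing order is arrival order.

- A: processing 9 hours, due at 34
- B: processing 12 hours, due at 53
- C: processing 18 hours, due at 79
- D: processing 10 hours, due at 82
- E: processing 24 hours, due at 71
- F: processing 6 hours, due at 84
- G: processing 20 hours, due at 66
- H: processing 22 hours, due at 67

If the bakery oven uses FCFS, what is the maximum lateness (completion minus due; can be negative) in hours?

54

FIFO (arrival order): A B C D E F G H.
A: 0→9, due 34, lateness -25
B: 9→21, due 53, lateness -32
C: 21→39, due 79, lateness -40
D: 39→49, due 82, lateness -33
E: 49→73, due 71, lateness 2
F: 73→79, due 84, lateness -5
G: 79→99, due 66, lateness 33
H: 99→121, due 67, lateness 54
Maximum = 54.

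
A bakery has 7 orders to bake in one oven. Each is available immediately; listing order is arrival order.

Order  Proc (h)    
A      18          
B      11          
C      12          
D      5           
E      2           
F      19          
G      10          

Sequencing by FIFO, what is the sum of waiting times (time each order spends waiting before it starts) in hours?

FIFO (arrival order): A B C D E F G.
A: waits 0, runs 0→18
B: waits 18, runs 18→29
C: waits 29, runs 29→41
D: waits 41, runs 41→46
E: waits 46, runs 46→48
F: waits 48, runs 48→67
G: waits 67, runs 67→77
Sum = 0+18+29+41+46+48+67 = 249.

249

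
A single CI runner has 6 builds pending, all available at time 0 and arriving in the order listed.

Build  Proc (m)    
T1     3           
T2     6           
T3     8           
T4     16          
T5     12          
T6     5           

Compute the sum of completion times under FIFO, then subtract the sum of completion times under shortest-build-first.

26

FIFO (arrival order): T1 T2 T3 T4 T5 T6.
T1: 0→3
T2: 3→9
T3: 9→17
T4: 17→33
T5: 33→45
T6: 45→50
Sum = 3+9+17+33+45+50 = 157.
SPT (increasing processing time): T1 T6 T2 T3 T5 T4.
T1: 0→3
T6: 3→8
T2: 8→14
T3: 14→22
T5: 22→34
T4: 34→50
Sum = 3+8+14+22+34+50 = 131.
Difference = 157 − 131 = 26.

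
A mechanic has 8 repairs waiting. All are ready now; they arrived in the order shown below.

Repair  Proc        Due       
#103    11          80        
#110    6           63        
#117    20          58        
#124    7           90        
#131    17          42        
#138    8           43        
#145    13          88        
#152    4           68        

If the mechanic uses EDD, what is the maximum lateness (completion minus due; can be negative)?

-4

EDD (increasing due date): #131 #138 #117 #110 #152 #103 #145 #124.
#131: 0→17, due 42, lateness -25
#138: 17→25, due 43, lateness -18
#117: 25→45, due 58, lateness -13
#110: 45→51, due 63, lateness -12
#152: 51→55, due 68, lateness -13
#103: 55→66, due 80, lateness -14
#145: 66→79, due 88, lateness -9
#124: 79→86, due 90, lateness -4
Maximum = -4.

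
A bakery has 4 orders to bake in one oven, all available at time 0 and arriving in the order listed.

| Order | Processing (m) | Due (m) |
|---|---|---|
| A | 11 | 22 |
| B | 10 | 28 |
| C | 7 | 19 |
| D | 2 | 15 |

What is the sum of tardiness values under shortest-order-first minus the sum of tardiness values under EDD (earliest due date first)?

6

SPT (increasing processing time): D C B A.
D: 0→2, due 15, tardiness 0
C: 2→9, due 19, tardiness 0
B: 9→19, due 28, tardiness 0
A: 19→30, due 22, tardiness 8
Sum = 0+0+0+8 = 8.
EDD (increasing due date): D C A B.
D: 0→2, due 15, tardiness 0
C: 2→9, due 19, tardiness 0
A: 9→20, due 22, tardiness 0
B: 20→30, due 28, tardiness 2
Sum = 0+0+0+2 = 2.
Difference = 8 − 2 = 6.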